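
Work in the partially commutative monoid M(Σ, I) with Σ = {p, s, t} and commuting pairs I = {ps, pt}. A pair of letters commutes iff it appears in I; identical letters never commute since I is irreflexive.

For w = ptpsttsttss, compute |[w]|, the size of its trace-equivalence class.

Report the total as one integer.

55

piece 0:p — minimal
piece 1:t — minimal
piece 2:p rests on {0:p}
piece 3:s rests on {1:t}
piece 4:t rests on {3:s}
piece 5:t rests on {4:t}
piece 6:s rests on {5:t}
piece 7:t rests on {6:s}
piece 8:t rests on {7:t}
piece 9:s rests on {8:t}
piece 10:s rests on {9:s}
minimal pieces: {0:p, 1:t}
ways to finish when only these pieces remain (= sum over removing one remaining piece with nothing left below it):
  1 left: {2}→1  {10}→1
  2 left: {0,2}→1  {2,10}→2  {9,10}→1
  3 left: {0,2,10}→3  {2,9,10}→3  {8,9,10}→1
  4 left: {0,2,9,10}→6  {2,8,9,10}→4  {7,8,9,10}→1
  5 left: {0,2,8,9,10}→10  {2,7,8,9,10}→5  {6,7,8,9,10}→1
  6 left: {0,2,7,8,9,10}→15  {2,6,7,8,9,10}→6  {5,6,7,8,9,10}→1
  7 left: {0,2,6,7,8,9,10}→21  {2,5,6,7,8,9,10}→7  {4,5,6,7,8,9,10}→1
  8 left: {0,2,5,6,7,8,9,10}→28  {2,4,5,6,7,8,9,10}→8  {3,4,5,6,7,8,9,10}→1
  9 left: {0,2,4,5,6,7,8,9,10}→36  {1,3,4,5,6,7,8,9,10}→1  {2,3,4,5,6,7,8,9,10}→9
  placing 0:p first → 10 extensions
  placing 1:t first → 45 extensions
total linear extensions = 55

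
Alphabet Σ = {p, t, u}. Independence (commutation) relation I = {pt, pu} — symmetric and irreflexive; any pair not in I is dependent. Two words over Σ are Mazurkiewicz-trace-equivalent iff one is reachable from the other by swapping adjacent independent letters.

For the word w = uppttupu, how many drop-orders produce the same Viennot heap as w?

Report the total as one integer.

#0=u has no predecessor
#1=p has no predecessor
#2=p depends on [1:p]
#3=t depends on [0:u]
#4=t depends on [3:t]
#5=u depends on [4:t]
#6=p depends on [2:p]
#7=u depends on [5:u]
sources: [0:u, 1:p]
N(rest) = Σ N(rest − s) over sources s of rest; N(one piece) = 1:
  size 1 → [6]=1  [7]=1
  size 2 → [2,6]=1  [5,7]=1  [6,7]=2
  size 3 → [1,2,6]=1  [2,6,7]=3  [4,5,7]=1  [5,6,7]=3
  size 4 → [1,2,6,7]=4  [2,5,6,7]=6  [3,4,5,7]=1  [4,5,6,7]=4
  size 5 → [0,3,4,5,7]=1  [1,2,5,6,7]=10  [2,4,5,6,7]=10  [3,4,5,6,7]=5
  size 6 → [0,3,4,5,6,7]=6  [1,2,4,5,6,7]=20  [2,3,4,5,6,7]=15
  first=0(u) contributes 35
  first=1(p) contributes 21
|[w]| = 56

56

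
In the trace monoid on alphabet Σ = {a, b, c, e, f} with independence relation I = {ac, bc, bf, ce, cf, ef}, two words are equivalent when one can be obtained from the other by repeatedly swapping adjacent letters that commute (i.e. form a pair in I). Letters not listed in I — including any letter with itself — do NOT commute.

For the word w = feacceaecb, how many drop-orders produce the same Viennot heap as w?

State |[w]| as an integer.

#0=f has no predecessor
#1=e has no predecessor
#2=a depends on [0:f, 1:e]
#3=c has no predecessor
#4=c depends on [3:c]
#5=e depends on [2:a]
#6=a depends on [5:e]
#7=e depends on [6:a]
#8=c depends on [4:c]
#9=b depends on [7:e]
sources: [0:f, 1:e, 3:c]
N(rest) = Σ N(rest − s) over sources s of rest; N(one piece) = 1:
  size 1 → [8]=1  [9]=1
  size 2 → [4,8]=1  [7,9]=1  [8,9]=2
  size 3 → [3,4,8]=1  [4,8,9]=3  [6,7,9]=1  [7,8,9]=3
  size 4 → [3,4,8,9]=4  [4,7,8,9]=6  [5,6,7,9]=1  [6,7,8,9]=4
  size 5 → [2,5,6,7,9]=1  [3,4,7,8,9]=10  [4,6,7,8,9]=10  [5,6,7,8,9]=5
  size 6 → [0,2,5,6,7,9]=1  [1,2,5,6,7,9]=1  [2,5,6,7,8,9]=6  [3,4,6,7,8,9]=20  [4,5,6,7,8,9]=15
  size 7 → [0,1,2,5,6,7,9]=2  [0,2,5,6,7,8,9]=7  [1,2,5,6,7,8,9]=7  [2,4,5,6,7,8,9]=21  [3,4,5,6,7,8,9]=35
  size 8 → [0,1,2,5,6,7,8,9]=16  [0,2,4,5,6,7,8,9]=28  [1,2,4,5,6,7,8,9]=28  [2,3,4,5,6,7,8,9]=56
  first=0(f) contributes 84
  first=1(e) contributes 84
  first=3(c) contributes 72
|[w]| = 240

240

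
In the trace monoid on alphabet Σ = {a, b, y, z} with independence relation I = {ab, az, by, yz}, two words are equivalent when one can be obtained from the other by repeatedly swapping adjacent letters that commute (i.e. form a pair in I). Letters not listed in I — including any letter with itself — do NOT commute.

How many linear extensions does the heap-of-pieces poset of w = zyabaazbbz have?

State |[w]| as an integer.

210

0(z) covers ∅
1(y) covers ∅
2(a) covers 1:y
3(b) covers 0:z
4(a) covers 2:a
5(a) covers 4:a
6(z) covers 3:b
7(b) covers 6:z
8(b) covers 7:b
9(z) covers 8:b
floor of heap: 0:z, 1:y
completions by unplaced set U, small U first (add the entries for U minus each lowest piece of U):
  |U|=1: {5}:1  {9}:1
  |U|=2: {4,5}:1  {5,9}:2  {8,9}:1
  |U|=3: {2,4,5}:1  {4,5,9}:3  {5,8,9}:3  {7,8,9}:1
  |U|=4: {1,2,4,5}:1  {2,4,5,9}:4  {4,5,8,9}:6  {5,7,8,9}:4  {6,7,8,9}:1
  |U|=5: {1,2,4,5,9}:5  {2,4,5,8,9}:10  {3,6,7,8,9}:1  {4,5,7,8,9}:10  {5,6,7,8,9}:5
  |U|=6: {0,3,6,7,8,9}:1  {1,2,4,5,8,9}:15  {2,4,5,7,8,9}:20  {3,5,6,7,8,9}:6  {4,5,6,7,8,9}:15
  |U|=7: {0,3,5,6,7,8,9}:7  {1,2,4,5,7,8,9}:35  {2,4,5,6,7,8,9}:35  {3,4,5,6,7,8,9}:21
  |U|=8: {0,3,4,5,6,7,8,9}:28  {1,2,4,5,6,7,8,9}:70  {2,3,4,5,6,7,8,9}:56
  start at 0(z): 126
  start at 1(y): 84
sum over floor = 210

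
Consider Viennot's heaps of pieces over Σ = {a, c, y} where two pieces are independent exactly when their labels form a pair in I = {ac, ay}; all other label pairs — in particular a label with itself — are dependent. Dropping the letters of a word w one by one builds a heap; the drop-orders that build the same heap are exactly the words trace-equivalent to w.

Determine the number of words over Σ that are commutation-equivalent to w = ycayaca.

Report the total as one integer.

0(y) covers ∅
1(c) covers 0:y
2(a) covers ∅
3(y) covers 1:c
4(a) covers 2:a
5(c) covers 3:y
6(a) covers 4:a
floor of heap: 0:y, 2:a
completions by unplaced set U, small U first (add the entries for U minus each lowest piece of U):
  |U|=1: {5}:1  {6}:1
  |U|=2: {3,5}:1  {4,6}:1  {5,6}:2
  |U|=3: {1,3,5}:1  {2,4,6}:1  {3,5,6}:3  {4,5,6}:3
  |U|=4: {0,1,3,5}:1  {1,3,5,6}:4  {2,4,5,6}:4  {3,4,5,6}:6
  |U|=5: {0,1,3,5,6}:5  {1,3,4,5,6}:10  {2,3,4,5,6}:10
  start at 0(y): 20
  start at 2(a): 15
sum over floor = 35

35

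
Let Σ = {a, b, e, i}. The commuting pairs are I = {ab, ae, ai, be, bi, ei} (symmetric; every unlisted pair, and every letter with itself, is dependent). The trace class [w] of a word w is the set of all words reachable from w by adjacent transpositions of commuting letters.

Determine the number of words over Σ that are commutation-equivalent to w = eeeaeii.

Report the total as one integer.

0(e) covers ∅
1(e) covers 0:e
2(e) covers 1:e
3(a) covers ∅
4(e) covers 2:e
5(i) covers ∅
6(i) covers 5:i
floor of heap: 0:e, 3:a, 5:i
completions by unplaced set U, small U first (add the entries for U minus each lowest piece of U):
  |U|=1: {3}:1  {4}:1  {6}:1
  |U|=2: {2,4}:1  {3,4}:2  {3,6}:2  {4,6}:2  {5,6}:1
  |U|=3: {1,2,4}:1  {2,3,4}:3  {2,4,6}:3  {3,4,6}:6  {3,5,6}:3  {4,5,6}:3
  |U|=4: {0,1,2,4}:1  {1,2,3,4}:4  {1,2,4,6}:4  {2,3,4,6}:12  {2,4,5,6}:6  {3,4,5,6}:12
  |U|=5: {0,1,2,3,4}:5  {0,1,2,4,6}:5  {1,2,3,4,6}:20  {1,2,4,5,6}:10  {2,3,4,5,6}:30
  start at 0(e): 60
  start at 3(a): 15
  start at 5(i): 30
sum over floor = 105

105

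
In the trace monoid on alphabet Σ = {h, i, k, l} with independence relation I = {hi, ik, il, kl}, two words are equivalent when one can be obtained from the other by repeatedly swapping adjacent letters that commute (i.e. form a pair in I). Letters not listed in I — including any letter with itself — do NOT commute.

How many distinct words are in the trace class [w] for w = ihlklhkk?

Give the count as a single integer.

#0=i has no predecessor
#1=h has no predecessor
#2=l depends on [1:h]
#3=k depends on [1:h]
#4=l depends on [2:l]
#5=h depends on [3:k, 4:l]
#6=k depends on [5:h]
#7=k depends on [6:k]
sources: [0:i, 1:h]
N(rest) = Σ N(rest − s) over sources s of rest; N(one piece) = 1:
  size 1 → [0]=1  [7]=1
  size 2 → [0,7]=2  [6,7]=1
  size 3 → [0,6,7]=3  [5,6,7]=1
  size 4 → [0,5,6,7]=4  [3,5,6,7]=1  [4,5,6,7]=1
  size 5 → [0,3,5,6,7]=5  [0,4,5,6,7]=5  [2,4,5,6,7]=1  [3,4,5,6,7]=2
  size 6 → [0,2,4,5,6,7]=6  [0,3,4,5,6,7]=12  [2,3,4,5,6,7]=3
  first=0(i) contributes 3
  first=1(h) contributes 21
|[w]| = 24

24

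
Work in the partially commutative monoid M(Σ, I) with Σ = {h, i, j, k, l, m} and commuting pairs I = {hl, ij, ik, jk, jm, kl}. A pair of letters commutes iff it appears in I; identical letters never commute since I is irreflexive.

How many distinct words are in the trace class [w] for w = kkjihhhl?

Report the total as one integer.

56

0(k) covers ∅
1(k) covers 0:k
2(j) covers ∅
3(i) covers ∅
4(h) covers 1:k, 2:j, 3:i
5(h) covers 4:h
6(h) covers 5:h
7(l) covers 2:j, 3:i
floor of heap: 0:k, 2:j, 3:i
completions by unplaced set U, small U first (add the entries for U minus each lowest piece of U):
  |U|=1: {6}:1  {7}:1
  |U|=2: {5,6}:1  {6,7}:2
  |U|=3: {4,5,6}:1  {5,6,7}:3
  |U|=4: {1,4,5,6}:1  {4,5,6,7}:4
  |U|=5: {0,1,4,5,6}:1  {1,4,5,6,7}:5  {2,4,5,6,7}:4  {3,4,5,6,7}:4
  |U|=6: {0,1,4,5,6,7}:6  {1,2,4,5,6,7}:9  {1,3,4,5,6,7}:9  {2,3,4,5,6,7}:8
  start at 0(k): 26
  start at 2(j): 15
  start at 3(i): 15
sum over floor = 56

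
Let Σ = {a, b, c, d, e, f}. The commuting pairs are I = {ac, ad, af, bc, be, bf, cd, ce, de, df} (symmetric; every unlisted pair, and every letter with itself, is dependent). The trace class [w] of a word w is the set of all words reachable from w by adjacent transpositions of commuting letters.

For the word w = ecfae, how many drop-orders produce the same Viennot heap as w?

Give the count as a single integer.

#0=e has no predecessor
#1=c has no predecessor
#2=f depends on [0:e, 1:c]
#3=a depends on [0:e]
#4=e depends on [2:f, 3:a]
sources: [0:e, 1:c]
N(rest) = Σ N(rest − s) over sources s of rest; N(one piece) = 1:
  size 1 → [4]=1
  size 2 → [2,4]=1  [3,4]=1
  size 3 → [1,2,4]=1  [2,3,4]=2
  first=0(e) contributes 3
  first=1(c) contributes 2
|[w]| = 5

5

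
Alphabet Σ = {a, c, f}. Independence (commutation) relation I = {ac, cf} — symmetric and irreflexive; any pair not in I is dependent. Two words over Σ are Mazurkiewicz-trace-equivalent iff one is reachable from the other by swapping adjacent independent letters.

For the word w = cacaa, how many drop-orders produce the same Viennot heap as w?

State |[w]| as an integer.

piece 0:c — minimal
piece 1:a — minimal
piece 2:c rests on {0:c}
piece 3:a rests on {1:a}
piece 4:a rests on {3:a}
minimal pieces: {0:c, 1:a}
ways to finish when only these pieces remain (= sum over removing one remaining piece with nothing left below it):
  1 left: {2}→1  {4}→1
  2 left: {0,2}→1  {2,4}→2  {3,4}→1
  3 left: {0,2,4}→3  {1,3,4}→1  {2,3,4}→3
  placing 0:c first → 4 extensions
  placing 1:a first → 6 extensions
total linear extensions = 10

10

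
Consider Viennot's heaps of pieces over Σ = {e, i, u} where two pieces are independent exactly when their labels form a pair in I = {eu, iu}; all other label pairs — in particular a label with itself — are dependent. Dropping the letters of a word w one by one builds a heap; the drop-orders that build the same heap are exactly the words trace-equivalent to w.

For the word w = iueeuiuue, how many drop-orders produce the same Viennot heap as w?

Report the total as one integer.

piece 0:i — minimal
piece 1:u — minimal
piece 2:e rests on {0:i}
piece 3:e rests on {2:e}
piece 4:u rests on {1:u}
piece 5:i rests on {3:e}
piece 6:u rests on {4:u}
piece 7:u rests on {6:u}
piece 8:e rests on {5:i}
minimal pieces: {0:i, 1:u}
ways to finish when only these pieces remain (= sum over removing one remaining piece with nothing left below it):
  1 left: {7}→1  {8}→1
  2 left: {5,8}→1  {6,7}→1  {7,8}→2
  3 left: {3,5,8}→1  {4,6,7}→1  {5,7,8}→3  {6,7,8}→3
  4 left: {1,4,6,7}→1  {2,3,5,8}→1  {3,5,7,8}→4  {4,6,7,8}→4  {5,6,7,8}→6
  5 left: {0,2,3,5,8}→1  {1,4,6,7,8}→5  {2,3,5,7,8}→5  {3,5,6,7,8}→10  {4,5,6,7,8}→10
  6 left: {0,2,3,5,7,8}→6  {1,4,5,6,7,8}→15  {2,3,5,6,7,8}→15  {3,4,5,6,7,8}→20
  7 left: {0,2,3,5,6,7,8}→21  {1,3,4,5,6,7,8}→35  {2,3,4,5,6,7,8}→35
  placing 0:i first → 70 extensions
  placing 1:u first → 56 extensions
total linear extensions = 126

126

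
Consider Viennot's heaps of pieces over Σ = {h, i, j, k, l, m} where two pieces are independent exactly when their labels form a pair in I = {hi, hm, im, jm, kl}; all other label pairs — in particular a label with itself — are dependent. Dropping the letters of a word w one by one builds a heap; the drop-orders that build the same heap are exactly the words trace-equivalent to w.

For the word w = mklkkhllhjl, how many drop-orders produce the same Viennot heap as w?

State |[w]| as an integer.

4

drop 0:m onto floor
drop 1:k onto {0:m}
drop 2:l onto {0:m}
drop 3:k onto {1:k}
drop 4:k onto {3:k}
drop 5:h onto {2:l, 4:k}
drop 6:l onto {5:h}
drop 7:l onto {6:l}
drop 8:h onto {7:l}
drop 9:j onto {8:h}
drop 10:l onto {9:j}
ground layer = {0:m}
drop-orders for the pieces not yet dropped (sum over which currently-grounded one goes next):
  1 to go: {10} 1
  2 to go: {9,10} 1
  3 to go: {8,9,10} 1
  4 to go: {7,8,9,10} 1
  5 to go: {6,7,8,9,10} 1
  6 to go: {5,6,7,8,9,10} 1
  7 to go: {2,5,6,7,8,9,10} 1  {4,5,6,7,8,9,10} 1
  8 to go: {2,4,5,6,7,8,9,10} 2  {3,4,5,6,7,8,9,10} 1
  9 to go: {1,3,4,5,6,7,8,9,10} 1  {2,3,4,5,6,7,8,9,10} 3
  if 0:m drops first: 4 orders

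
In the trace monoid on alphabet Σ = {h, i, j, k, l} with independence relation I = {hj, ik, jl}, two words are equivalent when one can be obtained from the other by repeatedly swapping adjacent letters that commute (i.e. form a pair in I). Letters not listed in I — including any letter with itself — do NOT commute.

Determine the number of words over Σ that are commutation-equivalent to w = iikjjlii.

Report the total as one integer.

#0=i has no predecessor
#1=i depends on [0:i]
#2=k has no predecessor
#3=j depends on [1:i, 2:k]
#4=j depends on [3:j]
#5=l depends on [1:i, 2:k]
#6=i depends on [4:j, 5:l]
#7=i depends on [6:i]
sources: [0:i, 2:k]
N(rest) = Σ N(rest − s) over sources s of rest; N(one piece) = 1:
  size 1 → [7]=1
  size 2 → [6,7]=1
  size 3 → [4,6,7]=1  [5,6,7]=1
  size 4 → [3,4,6,7]=1  [4,5,6,7]=2
  size 5 → [3,4,5,6,7]=3
  size 6 → [1,3,4,5,6,7]=3  [2,3,4,5,6,7]=3
  first=0(i) contributes 6
  first=2(k) contributes 3
|[w]| = 9

9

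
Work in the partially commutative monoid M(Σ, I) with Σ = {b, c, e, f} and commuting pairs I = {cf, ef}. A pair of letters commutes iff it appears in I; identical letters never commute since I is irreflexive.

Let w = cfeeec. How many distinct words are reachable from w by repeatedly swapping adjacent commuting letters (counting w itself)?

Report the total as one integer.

drop 0:c onto floor
drop 1:f onto floor
drop 2:e onto {0:c}
drop 3:e onto {2:e}
drop 4:e onto {3:e}
drop 5:c onto {4:e}
ground layer = {0:c, 1:f}
drop-orders for the pieces not yet dropped (sum over which currently-grounded one goes next):
  1 to go: {1} 1  {5} 1
  2 to go: {1,5} 2  {4,5} 1
  3 to go: {1,4,5} 3  {3,4,5} 1
  4 to go: {1,3,4,5} 4  {2,3,4,5} 1
  if 0:c drops first: 5 orders
  if 1:f drops first: 1 orders
heap linearizations: 6

6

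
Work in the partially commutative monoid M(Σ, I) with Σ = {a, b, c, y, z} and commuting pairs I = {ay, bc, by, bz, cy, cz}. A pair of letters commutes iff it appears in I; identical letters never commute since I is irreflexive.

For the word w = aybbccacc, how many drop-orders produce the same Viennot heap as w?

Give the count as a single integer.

54

piece 0:a — minimal
piece 1:y — minimal
piece 2:b rests on {0:a}
piece 3:b rests on {2:b}
piece 4:c rests on {0:a}
piece 5:c rests on {4:c}
piece 6:a rests on {3:b, 5:c}
piece 7:c rests on {6:a}
piece 8:c rests on {7:c}
minimal pieces: {0:a, 1:y}
ways to finish when only these pieces remain (= sum over removing one remaining piece with nothing left below it):
  1 left: {1}→1  {8}→1
  2 left: {1,8}→2  {7,8}→1
  3 left: {1,7,8}→3  {6,7,8}→1
  4 left: {1,6,7,8}→4  {3,6,7,8}→1  {5,6,7,8}→1
  5 left: {1,3,6,7,8}→5  {1,5,6,7,8}→5  {2,3,6,7,8}→1  {3,5,6,7,8}→2  {4,5,6,7,8}→1
  6 left: {1,2,3,6,7,8}→6  {1,3,5,6,7,8}→12  {1,4,5,6,7,8}→6  {2,3,5,6,7,8}→3  {3,4,5,6,7,8}→3
  7 left: {1,2,3,5,6,7,8}→21  {1,3,4,5,6,7,8}→21  {2,3,4,5,6,7,8}→6
  placing 0:a first → 48 extensions
  placing 1:y first → 6 extensions
total linear extensions = 54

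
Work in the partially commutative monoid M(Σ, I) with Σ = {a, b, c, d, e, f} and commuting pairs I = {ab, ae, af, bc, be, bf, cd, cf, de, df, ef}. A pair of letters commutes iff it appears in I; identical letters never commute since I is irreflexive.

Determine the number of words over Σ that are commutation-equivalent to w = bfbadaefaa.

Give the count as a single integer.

#0=b has no predecessor
#1=f has no predecessor
#2=b depends on [0:b]
#3=a has no predecessor
#4=d depends on [2:b, 3:a]
#5=a depends on [4:d]
#6=e has no predecessor
#7=f depends on [1:f]
#8=a depends on [5:a]
#9=a depends on [8:a]
sources: [0:b, 1:f, 3:a, 6:e]
N(rest) = Σ N(rest − s) over sources s of rest; N(one piece) = 1:
  size 1 → [6]=1  [7]=1  [9]=1
  size 2 → [1,7]=1  [6,7]=2  [6,9]=2  [7,9]=2  [8,9]=1
  size 3 → [1,6,7]=3  [1,7,9]=3  [5,8,9]=1  [6,7,9]=6  [6,8,9]=3  [7,8,9]=3
  size 4 → [1,6,7,9]=12  [1,7,8,9]=6  [4,5,8,9]=1  [5,6,8,9]=4  [5,7,8,9]=4  [6,7,8,9]=12
  size 5 → [1,5,7,8,9]=10  [1,6,7,8,9]=30  [2,4,5,8,9]=1  [3,4,5,8,9]=1  [4,5,6,8,9]=5  [4,5,7,8,9]=5  [5,6,7,8,9]=20
  size 6 → [0,2,4,5,8,9]=1  [1,4,5,7,8,9]=15  [1,5,6,7,8,9]=60  [2,3,4,5,8,9]=2  [2,4,5,6,8,9]=6  [2,4,5,7,8,9]=6  [3,4,5,6,8,9]=6  [3,4,5,7,8,9]=6  [4,5,6,7,8,9]=30
  size 7 → [0,2,3,4,5,8,9]=3  [0,2,4,5,6,8,9]=7  [0,2,4,5,7,8,9]=7  [1,2,4,5,7,8,9]=21  [1,3,4,5,7,8,9]=21  [1,4,5,6,7,8,9]=105  [2,3,4,5,6,8,9]=14  [2,3,4,5,7,8,9]=14  [2,4,5,6,7,8,9]=42  [3,4,5,6,7,8,9]=42
  size 8 → [0,1,2,4,5,7,8,9]=28  [0,2,3,4,5,6,8,9]=24  [0,2,3,4,5,7,8,9]=24  [0,2,4,5,6,7,8,9]=56  [1,2,3,4,5,7,8,9]=56  [1,2,4,5,6,7,8,9]=168  [1,3,4,5,6,7,8,9]=168  [2,3,4,5,6,7,8,9]=112
  first=0(b) contributes 504
  first=1(f) contributes 216
  first=3(a) contributes 252
  first=6(e) contributes 108
|[w]| = 1080

1080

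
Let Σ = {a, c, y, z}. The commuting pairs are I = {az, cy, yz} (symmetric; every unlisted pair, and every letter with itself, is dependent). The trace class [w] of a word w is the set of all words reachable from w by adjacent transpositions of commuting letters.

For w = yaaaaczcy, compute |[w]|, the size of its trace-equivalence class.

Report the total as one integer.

piece 0:y — minimal
piece 1:a rests on {0:y}
piece 2:a rests on {1:a}
piece 3:a rests on {2:a}
piece 4:a rests on {3:a}
piece 5:c rests on {4:a}
piece 6:z rests on {5:c}
piece 7:c rests on {6:z}
piece 8:y rests on {4:a}
minimal pieces: {0:y}
ways to finish when only these pieces remain (= sum over removing one remaining piece with nothing left below it):
  1 left: {7}→1  {8}→1
  2 left: {6,7}→1  {7,8}→2
  3 left: {5,6,7}→1  {6,7,8}→3
  4 left: {5,6,7,8}→4
  5 left: {4,5,6,7,8}→4
  6 left: {3,4,5,6,7,8}→4
  7 left: {2,3,4,5,6,7,8}→4
  placing 0:y first → 4 extensions

4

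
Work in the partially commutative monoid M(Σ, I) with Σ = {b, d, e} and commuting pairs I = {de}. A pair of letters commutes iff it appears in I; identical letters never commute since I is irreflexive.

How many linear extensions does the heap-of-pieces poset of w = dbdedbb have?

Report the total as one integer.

3

#0=d has no predecessor
#1=b depends on [0:d]
#2=d depends on [1:b]
#3=e depends on [1:b]
#4=d depends on [2:d]
#5=b depends on [3:e, 4:d]
#6=b depends on [5:b]
sources: [0:d]
N(rest) = Σ N(rest − s) over sources s of rest; N(one piece) = 1:
  size 1 → [6]=1
  size 2 → [5,6]=1
  size 3 → [3,5,6]=1  [4,5,6]=1
  size 4 → [2,4,5,6]=1  [3,4,5,6]=2
  size 5 → [2,3,4,5,6]=3
  first=0(d) contributes 3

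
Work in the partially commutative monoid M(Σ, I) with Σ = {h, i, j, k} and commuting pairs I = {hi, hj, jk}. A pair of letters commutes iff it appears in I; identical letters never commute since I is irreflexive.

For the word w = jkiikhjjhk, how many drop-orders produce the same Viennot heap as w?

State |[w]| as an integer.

30

0(j) covers ∅
1(k) covers ∅
2(i) covers 0:j, 1:k
3(i) covers 2:i
4(k) covers 3:i
5(h) covers 4:k
6(j) covers 3:i
7(j) covers 6:j
8(h) covers 5:h
9(k) covers 8:h
floor of heap: 0:j, 1:k
completions by unplaced set U, small U first (add the entries for U minus each lowest piece of U):
  |U|=1: {7}:1  {9}:1
  |U|=2: {6,7}:1  {7,9}:2  {8,9}:1
  |U|=3: {5,8,9}:1  {6,7,9}:3  {7,8,9}:3
  |U|=4: {4,5,8,9}:1  {5,7,8,9}:4  {6,7,8,9}:6
  |U|=5: {4,5,7,8,9}:5  {5,6,7,8,9}:10
  |U|=6: {4,5,6,7,8,9}:15
  |U|=7: {3,4,5,6,7,8,9}:15
  |U|=8: {2,3,4,5,6,7,8,9}:15
  start at 0(j): 15
  start at 1(k): 15
sum over floor = 30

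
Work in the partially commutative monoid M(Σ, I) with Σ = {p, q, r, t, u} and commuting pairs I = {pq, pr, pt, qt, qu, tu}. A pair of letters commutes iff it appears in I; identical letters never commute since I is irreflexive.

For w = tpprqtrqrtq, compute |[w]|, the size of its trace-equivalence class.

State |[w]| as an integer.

piece 0:t — minimal
piece 1:p — minimal
piece 2:p rests on {1:p}
piece 3:r rests on {0:t}
piece 4:q rests on {3:r}
piece 5:t rests on {3:r}
piece 6:r rests on {4:q, 5:t}
piece 7:q rests on {6:r}
piece 8:r rests on {7:q}
piece 9:t rests on {8:r}
piece 10:q rests on {8:r}
minimal pieces: {0:t, 1:p}
ways to finish when only these pieces remain (= sum over removing one remaining piece with nothing left below it):
  1 left: {2}→1  {9}→1  {10}→1
  2 left: {1,2}→1  {2,9}→2  {2,10}→2  {9,10}→2
  3 left: {1,2,9}→3  {1,2,10}→3  {2,9,10}→6  {8,9,10}→2
  4 left: {1,2,9,10}→12  {2,8,9,10}→8  {7,8,9,10}→2
  5 left: {1,2,8,9,10}→20  {2,7,8,9,10}→10  {6,7,8,9,10}→2
  6 left: {1,2,7,8,9,10}→30  {2,6,7,8,9,10}→12  {4,6,7,8,9,10}→2  {5,6,7,8,9,10}→2
  7 left: {1,2,6,7,8,9,10}→42  {2,4,6,7,8,9,10}→14  {2,5,6,7,8,9,10}→14  {4,5,6,7,8,9,10}→4
  8 left: {1,2,4,6,7,8,9,10}→56  {1,2,5,6,7,8,9,10}→56  {2,4,5,6,7,8,9,10}→32  {3,4,5,6,7,8,9,10}→4
  9 left: {0,3,4,5,6,7,8,9,10}→4  {1,2,4,5,6,7,8,9,10}→144  {2,3,4,5,6,7,8,9,10}→36
  placing 0:t first → 180 extensions
  placing 1:p first → 40 extensions
total linear extensions = 220

220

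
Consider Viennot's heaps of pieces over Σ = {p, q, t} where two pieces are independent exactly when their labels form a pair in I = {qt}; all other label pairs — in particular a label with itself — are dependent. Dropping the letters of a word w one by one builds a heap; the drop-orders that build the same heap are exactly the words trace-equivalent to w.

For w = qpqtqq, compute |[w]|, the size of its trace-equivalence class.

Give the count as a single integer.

4

drop 0:q onto floor
drop 1:p onto {0:q}
drop 2:q onto {1:p}
drop 3:t onto {1:p}
drop 4:q onto {2:q}
drop 5:q onto {4:q}
ground layer = {0:q}
drop-orders for the pieces not yet dropped (sum over which currently-grounded one goes next):
  1 to go: {3} 1  {5} 1
  2 to go: {3,5} 2  {4,5} 1
  3 to go: {2,4,5} 1  {3,4,5} 3
  4 to go: {2,3,4,5} 4
  if 0:q drops first: 4 orders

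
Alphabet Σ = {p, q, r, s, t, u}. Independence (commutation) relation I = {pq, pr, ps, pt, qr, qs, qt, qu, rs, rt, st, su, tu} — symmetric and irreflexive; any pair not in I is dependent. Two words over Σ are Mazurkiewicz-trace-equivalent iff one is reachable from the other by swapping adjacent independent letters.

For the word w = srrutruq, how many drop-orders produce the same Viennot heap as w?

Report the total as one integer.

drop 0:s onto floor
drop 1:r onto floor
drop 2:r onto {1:r}
drop 3:u onto {2:r}
drop 4:t onto floor
drop 5:r onto {3:u}
drop 6:u onto {5:r}
drop 7:q onto floor
ground layer = {0:s, 1:r, 4:t, 7:q}
drop-orders for the pieces not yet dropped (sum over which currently-grounded one goes next):
  1 to go: {0} 1  {4} 1  {6} 1  {7} 1
  2 to go: {0,4} 2  {0,6} 2  {0,7} 2  {4,6} 2  {4,7} 2  {5,6} 1  {6,7} 2
  3 to go: {0,4,6} 6  {0,4,7} 6  {0,5,6} 3  {0,6,7} 6  {3,5,6} 1  {4,5,6} 3  {4,6,7} 6  {5,6,7} 3
  4 to go: {0,3,5,6} 4  {0,4,5,6} 12  {0,4,6,7} 24  {0,5,6,7} 12  {2,3,5,6} 1  {3,4,5,6} 4  {3,5,6,7} 4  {4,5,6,7} 12
  5 to go: {0,2,3,5,6} 5  {0,3,4,5,6} 20  {0,3,5,6,7} 20  {0,4,5,6,7} 60  {1,2,3,5,6} 1  {2,3,4,5,6} 5  {2,3,5,6,7} 5  {3,4,5,6,7} 20
  6 to go: {0,1,2,3,5,6} 6  {0,2,3,4,5,6} 30  {0,2,3,5,6,7} 30  {0,3,4,5,6,7} 120  {1,2,3,4,5,6} 6  {1,2,3,5,6,7} 6  {2,3,4,5,6,7} 30
  if 0:s drops first: 42 orders
  if 1:r drops first: 210 orders
  if 4:t drops first: 42 orders
  if 7:q drops first: 42 orders
heap linearizations: 336

336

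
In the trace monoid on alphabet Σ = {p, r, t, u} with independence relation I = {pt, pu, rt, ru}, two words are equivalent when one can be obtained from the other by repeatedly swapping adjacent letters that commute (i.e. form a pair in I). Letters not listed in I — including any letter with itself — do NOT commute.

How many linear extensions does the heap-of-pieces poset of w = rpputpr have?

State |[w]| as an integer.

0(r) covers ∅
1(p) covers 0:r
2(p) covers 1:p
3(u) covers ∅
4(t) covers 3:u
5(p) covers 2:p
6(r) covers 5:p
floor of heap: 0:r, 3:u
completions by unplaced set U, small U first (add the entries for U minus each lowest piece of U):
  |U|=1: {4}:1  {6}:1
  |U|=2: {3,4}:1  {4,6}:2  {5,6}:1
  |U|=3: {2,5,6}:1  {3,4,6}:3  {4,5,6}:3
  |U|=4: {1,2,5,6}:1  {2,4,5,6}:4  {3,4,5,6}:6
  |U|=5: {0,1,2,5,6}:1  {1,2,4,5,6}:5  {2,3,4,5,6}:10
  start at 0(r): 15
  start at 3(u): 6
sum over floor = 21

21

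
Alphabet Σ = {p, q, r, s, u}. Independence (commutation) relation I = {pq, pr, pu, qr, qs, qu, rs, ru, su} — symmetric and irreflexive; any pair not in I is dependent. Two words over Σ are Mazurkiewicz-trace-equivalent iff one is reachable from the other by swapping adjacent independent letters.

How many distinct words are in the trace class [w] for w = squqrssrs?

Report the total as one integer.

3780

piece 0:s — minimal
piece 1:q — minimal
piece 2:u — minimal
piece 3:q rests on {1:q}
piece 4:r — minimal
piece 5:s rests on {0:s}
piece 6:s rests on {5:s}
piece 7:r rests on {4:r}
piece 8:s rests on {6:s}
minimal pieces: {0:s, 1:q, 2:u, 4:r}
ways to finish when only these pieces remain (= sum over removing one remaining piece with nothing left below it):
  1 left: {2}→1  {3}→1  {7}→1  {8}→1
  2 left: {1,3}→1  {2,3}→2  {2,7}→2  {2,8}→2  {3,7}→2  {3,8}→2  {4,7}→1  {6,8}→1  {7,8}→2
  3 left: {1,2,3}→3  {1,3,7}→3  {1,3,8}→3  {2,3,7}→6  {2,3,8}→6  {2,4,7}→3  {2,6,8}→3  {2,7,8}→6  {3,4,7}→3  {3,6,8}→3  {3,7,8}→6  {4,7,8}→3  {5,6,8}→1  {6,7,8}→3
  4 left: {0,5,6,8}→1  {1,2,3,7}→12  {1,2,3,8}→12  {1,3,4,7}→6  {1,3,6,8}→6  {1,3,7,8}→12  {2,3,4,7}→12  {2,3,6,8}→12  {2,3,7,8}→24  {2,4,7,8}→12  {2,5,6,8}→4  {2,6,7,8}→12  {3,4,7,8}→12  {3,5,6,8}→4  {3,6,7,8}→12  {4,6,7,8}→6  {5,6,7,8}→4
  5 left: {0,2,5,6,8}→5  {0,3,5,6,8}→5  {0,5,6,7,8}→5  {1,2,3,4,7}→30  {1,2,3,6,8}→30  {1,2,3,7,8}→60  {1,3,4,7,8}→30  {1,3,5,6,8}→10  {1,3,6,7,8}→30  {2,3,4,7,8}→60  {2,3,5,6,8}→20  {2,3,6,7,8}→60  {2,4,6,7,8}→30  {2,5,6,7,8}→20  {3,4,6,7,8}→30  {3,5,6,7,8}→20  {4,5,6,7,8}→10
  6 left: {0,1,3,5,6,8}→15  {0,2,3,5,6,8}→30  {0,2,5,6,7,8}→30  {0,3,5,6,7,8}→30  {0,4,5,6,7,8}→15  {1,2,3,4,7,8}→180  {1,2,3,5,6,8}→60  {1,2,3,6,7,8}→180  {1,3,4,6,7,8}→90  {1,3,5,6,7,8}→60  {2,3,4,6,7,8}→180  {2,3,5,6,7,8}→120  {2,4,5,6,7,8}→60  {3,4,5,6,7,8}→60
  7 left: {0,1,2,3,5,6,8}→105  {0,1,3,5,6,7,8}→105  {0,2,3,5,6,7,8}→210  {0,2,4,5,6,7,8}→105  {0,3,4,5,6,7,8}→105  {1,2,3,4,6,7,8}→630  {1,2,3,5,6,7,8}→420  {1,3,4,5,6,7,8}→210  {2,3,4,5,6,7,8}→420
  placing 0:s first → 1680 extensions
  placing 1:q first → 840 extensions
  placing 2:u first → 420 extensions
  placing 4:r first → 840 extensions
total linear extensions = 3780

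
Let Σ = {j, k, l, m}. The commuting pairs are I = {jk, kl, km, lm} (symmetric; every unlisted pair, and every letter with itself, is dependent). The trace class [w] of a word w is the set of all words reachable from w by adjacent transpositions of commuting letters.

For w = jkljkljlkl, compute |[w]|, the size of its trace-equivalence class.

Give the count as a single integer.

120

drop 0:j onto floor
drop 1:k onto floor
drop 2:l onto {0:j}
drop 3:j onto {2:l}
drop 4:k onto {1:k}
drop 5:l onto {3:j}
drop 6:j onto {5:l}
drop 7:l onto {6:j}
drop 8:k onto {4:k}
drop 9:l onto {7:l}
ground layer = {0:j, 1:k}
drop-orders for the pieces not yet dropped (sum over which currently-grounded one goes next):
  1 to go: {8} 1  {9} 1
  2 to go: {4,8} 1  {7,9} 1  {8,9} 2
  3 to go: {1,4,8} 1  {4,8,9} 3  {6,7,9} 1  {7,8,9} 3
  4 to go: {1,4,8,9} 4  {4,7,8,9} 6  {5,6,7,9} 1  {6,7,8,9} 4
  5 to go: {1,4,7,8,9} 10  {3,5,6,7,9} 1  {4,6,7,8,9} 10  {5,6,7,8,9} 5
  6 to go: {1,4,6,7,8,9} 20  {2,3,5,6,7,9} 1  {3,5,6,7,8,9} 6  {4,5,6,7,8,9} 15
  7 to go: {0,2,3,5,6,7,9} 1  {1,4,5,6,7,8,9} 35  {2,3,5,6,7,8,9} 7  {3,4,5,6,7,8,9} 21
  8 to go: {0,2,3,5,6,7,8,9} 8  {1,3,4,5,6,7,8,9} 56  {2,3,4,5,6,7,8,9} 28
  if 0:j drops first: 84 orders
  if 1:k drops first: 36 orders
heap linearizations: 120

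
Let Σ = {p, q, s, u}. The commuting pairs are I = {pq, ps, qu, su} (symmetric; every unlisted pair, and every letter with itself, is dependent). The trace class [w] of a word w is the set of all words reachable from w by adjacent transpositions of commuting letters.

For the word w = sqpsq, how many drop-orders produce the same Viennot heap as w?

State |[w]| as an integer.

5

0(s) covers ∅
1(q) covers 0:s
2(p) covers ∅
3(s) covers 1:q
4(q) covers 3:s
floor of heap: 0:s, 2:p
completions by unplaced set U, small U first (add the entries for U minus each lowest piece of U):
  |U|=1: {2}:1  {4}:1
  |U|=2: {2,4}:2  {3,4}:1
  |U|=3: {1,3,4}:1  {2,3,4}:3
  start at 0(s): 4
  start at 2(p): 1
sum over floor = 5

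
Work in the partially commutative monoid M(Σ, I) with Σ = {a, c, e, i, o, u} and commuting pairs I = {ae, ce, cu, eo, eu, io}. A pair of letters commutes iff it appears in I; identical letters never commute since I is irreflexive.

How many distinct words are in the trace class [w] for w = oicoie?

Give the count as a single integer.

6

#0=o has no predecessor
#1=i has no predecessor
#2=c depends on [0:o, 1:i]
#3=o depends on [2:c]
#4=i depends on [2:c]
#5=e depends on [4:i]
sources: [0:o, 1:i]
N(rest) = Σ N(rest − s) over sources s of rest; N(one piece) = 1:
  size 1 → [3]=1  [5]=1
  size 2 → [3,5]=2  [4,5]=1
  size 3 → [3,4,5]=3
  size 4 → [2,3,4,5]=3
  first=0(o) contributes 3
  first=1(i) contributes 3
|[w]| = 6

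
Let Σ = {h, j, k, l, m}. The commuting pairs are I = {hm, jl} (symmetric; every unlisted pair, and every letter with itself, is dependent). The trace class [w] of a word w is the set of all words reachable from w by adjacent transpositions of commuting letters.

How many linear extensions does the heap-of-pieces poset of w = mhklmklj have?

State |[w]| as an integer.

drop 0:m onto floor
drop 1:h onto floor
drop 2:k onto {0:m, 1:h}
drop 3:l onto {2:k}
drop 4:m onto {3:l}
drop 5:k onto {4:m}
drop 6:l onto {5:k}
drop 7:j onto {5:k}
ground layer = {0:m, 1:h}
drop-orders for the pieces not yet dropped (sum over which currently-grounded one goes next):
  1 to go: {6} 1  {7} 1
  2 to go: {6,7} 2
  3 to go: {5,6,7} 2
  4 to go: {4,5,6,7} 2
  5 to go: {3,4,5,6,7} 2
  6 to go: {2,3,4,5,6,7} 2
  if 0:m drops first: 2 orders
  if 1:h drops first: 2 orders
heap linearizations: 4

4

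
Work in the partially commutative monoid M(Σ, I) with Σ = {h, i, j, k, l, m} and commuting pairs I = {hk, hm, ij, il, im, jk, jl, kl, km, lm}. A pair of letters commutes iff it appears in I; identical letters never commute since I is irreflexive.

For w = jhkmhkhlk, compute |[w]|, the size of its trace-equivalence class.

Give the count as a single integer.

420

0(j) covers ∅
1(h) covers 0:j
2(k) covers ∅
3(m) covers 0:j
4(h) covers 1:h
5(k) covers 2:k
6(h) covers 4:h
7(l) covers 6:h
8(k) covers 5:k
floor of heap: 0:j, 2:k
completions by unplaced set U, small U first (add the entries for U minus each lowest piece of U):
  |U|=1: {3}:1  {7}:1  {8}:1
  |U|=2: {3,7}:2  {3,8}:2  {5,8}:1  {6,7}:1  {7,8}:2
  |U|=3: {2,5,8}:1  {3,5,8}:3  {3,6,7}:3  {3,7,8}:6  {4,6,7}:1  {5,7,8}:3  {6,7,8}:3
  |U|=4: {1,4,6,7}:1  {2,3,5,8}:4  {2,5,7,8}:4  {3,4,6,7}:4  {3,5,7,8}:12  {3,6,7,8}:12  {4,6,7,8}:4  {5,6,7,8}:6
  |U|=5: {1,3,4,6,7}:5  {1,4,6,7,8}:5  {2,3,5,7,8}:20  {2,5,6,7,8}:10  {3,4,6,7,8}:20  {3,5,6,7,8}:30  {4,5,6,7,8}:10
  |U|=6: {0,1,3,4,6,7}:5  {1,3,4,6,7,8}:30  {1,4,5,6,7,8}:15  {2,3,5,6,7,8}:60  {2,4,5,6,7,8}:20  {3,4,5,6,7,8}:60
  |U|=7: {0,1,3,4,6,7,8}:35  {1,2,4,5,6,7,8}:35  {1,3,4,5,6,7,8}:105  {2,3,4,5,6,7,8}:140
  start at 0(j): 280
  start at 2(k): 140
sum over floor = 420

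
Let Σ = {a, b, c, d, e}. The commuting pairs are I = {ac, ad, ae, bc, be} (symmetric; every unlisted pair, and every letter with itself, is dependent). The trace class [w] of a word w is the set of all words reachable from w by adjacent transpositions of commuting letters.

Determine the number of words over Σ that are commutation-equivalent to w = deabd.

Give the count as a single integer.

5

piece 0:d — minimal
piece 1:e rests on {0:d}
piece 2:a — minimal
piece 3:b rests on {0:d, 2:a}
piece 4:d rests on {1:e, 3:b}
minimal pieces: {0:d, 2:a}
ways to finish when only these pieces remain (= sum over removing one remaining piece with nothing left below it):
  1 left: {4}→1
  2 left: {1,4}→1  {3,4}→1
  3 left: {1,3,4}→2  {2,3,4}→1
  placing 0:d first → 3 extensions
  placing 2:a first → 2 extensions
total linear extensions = 5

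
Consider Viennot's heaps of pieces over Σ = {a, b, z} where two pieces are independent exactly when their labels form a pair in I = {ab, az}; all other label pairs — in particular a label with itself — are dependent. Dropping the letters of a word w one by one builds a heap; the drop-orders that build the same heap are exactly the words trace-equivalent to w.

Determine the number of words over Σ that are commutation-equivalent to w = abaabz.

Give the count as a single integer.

piece 0:a — minimal
piece 1:b — minimal
piece 2:a rests on {0:a}
piece 3:a rests on {2:a}
piece 4:b rests on {1:b}
piece 5:z rests on {4:b}
minimal pieces: {0:a, 1:b}
ways to finish when only these pieces remain (= sum over removing one remaining piece with nothing left below it):
  1 left: {3}→1  {5}→1
  2 left: {2,3}→1  {3,5}→2  {4,5}→1
  3 left: {0,2,3}→1  {1,4,5}→1  {2,3,5}→3  {3,4,5}→3
  4 left: {0,2,3,5}→4  {1,3,4,5}→4  {2,3,4,5}→6
  placing 0:a first → 10 extensions
  placing 1:b first → 10 extensions
total linear extensions = 20

20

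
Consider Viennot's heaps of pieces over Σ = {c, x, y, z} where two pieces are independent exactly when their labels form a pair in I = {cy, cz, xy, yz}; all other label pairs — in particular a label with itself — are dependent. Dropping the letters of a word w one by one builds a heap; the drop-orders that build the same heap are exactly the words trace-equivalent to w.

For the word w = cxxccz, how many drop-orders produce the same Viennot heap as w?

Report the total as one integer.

3

piece 0:c — minimal
piece 1:x rests on {0:c}
piece 2:x rests on {1:x}
piece 3:c rests on {2:x}
piece 4:c rests on {3:c}
piece 5:z rests on {2:x}
minimal pieces: {0:c}
ways to finish when only these pieces remain (= sum over removing one remaining piece with nothing left below it):
  1 left: {4}→1  {5}→1
  2 left: {3,4}→1  {4,5}→2
  3 left: {3,4,5}→3
  4 left: {2,3,4,5}→3
  placing 0:c first → 3 extensions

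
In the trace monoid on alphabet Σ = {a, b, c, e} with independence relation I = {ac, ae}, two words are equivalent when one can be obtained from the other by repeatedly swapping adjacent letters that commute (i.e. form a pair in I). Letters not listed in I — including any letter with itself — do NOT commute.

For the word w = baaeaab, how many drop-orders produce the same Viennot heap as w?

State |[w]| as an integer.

5

piece 0:b — minimal
piece 1:a rests on {0:b}
piece 2:a rests on {1:a}
piece 3:e rests on {0:b}
piece 4:a rests on {2:a}
piece 5:a rests on {4:a}
piece 6:b rests on {3:e, 5:a}
minimal pieces: {0:b}
ways to finish when only these pieces remain (= sum over removing one remaining piece with nothing left below it):
  1 left: {6}→1
  2 left: {3,6}→1  {5,6}→1
  3 left: {3,5,6}→2  {4,5,6}→1
  4 left: {2,4,5,6}→1  {3,4,5,6}→3
  5 left: {1,2,4,5,6}→1  {2,3,4,5,6}→4
  placing 0:b first → 5 extensions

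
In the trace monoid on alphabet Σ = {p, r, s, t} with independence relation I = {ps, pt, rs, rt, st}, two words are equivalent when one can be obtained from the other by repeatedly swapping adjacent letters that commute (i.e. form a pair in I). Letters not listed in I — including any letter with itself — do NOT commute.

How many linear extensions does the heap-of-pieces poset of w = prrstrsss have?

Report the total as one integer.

630

0(p) covers ∅
1(r) covers 0:p
2(r) covers 1:r
3(s) covers ∅
4(t) covers ∅
5(r) covers 2:r
6(s) covers 3:s
7(s) covers 6:s
8(s) covers 7:s
floor of heap: 0:p, 3:s, 4:t
completions by unplaced set U, small U first (add the entries for U minus each lowest piece of U):
  |U|=1: {4}:1  {5}:1  {8}:1
  |U|=2: {2,5}:1  {4,5}:2  {4,8}:2  {5,8}:2  {7,8}:1
  |U|=3: {1,2,5}:1  {2,4,5}:3  {2,5,8}:3  {4,5,8}:6  {4,7,8}:3  {5,7,8}:3  {6,7,8}:1
  |U|=4: {0,1,2,5}:1  {1,2,4,5}:4  {1,2,5,8}:4  {2,4,5,8}:12  {2,5,7,8}:6  {3,6,7,8}:1  {4,5,7,8}:12  {4,6,7,8}:4  {5,6,7,8}:4
  |U|=5: {0,1,2,4,5}:5  {0,1,2,5,8}:5  {1,2,4,5,8}:20  {1,2,5,7,8}:10  {2,4,5,7,8}:30  {2,5,6,7,8}:10  {3,4,6,7,8}:5  {3,5,6,7,8}:5  {4,5,6,7,8}:20
  |U|=6: {0,1,2,4,5,8}:30  {0,1,2,5,7,8}:15  {1,2,4,5,7,8}:60  {1,2,5,6,7,8}:20  {2,3,5,6,7,8}:15  {2,4,5,6,7,8}:60  {3,4,5,6,7,8}:30
  |U|=7: {0,1,2,4,5,7,8}:105  {0,1,2,5,6,7,8}:35  {1,2,3,5,6,7,8}:35  {1,2,4,5,6,7,8}:140  {2,3,4,5,6,7,8}:105
  start at 0(p): 280
  start at 3(s): 280
  start at 4(t): 70
sum over floor = 630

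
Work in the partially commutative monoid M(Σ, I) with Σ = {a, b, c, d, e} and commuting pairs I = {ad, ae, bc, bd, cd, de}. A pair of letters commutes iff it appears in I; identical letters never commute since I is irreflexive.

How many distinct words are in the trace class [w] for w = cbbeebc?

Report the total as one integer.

6

0(c) covers ∅
1(b) covers ∅
2(b) covers 1:b
3(e) covers 0:c, 2:b
4(e) covers 3:e
5(b) covers 4:e
6(c) covers 4:e
floor of heap: 0:c, 1:b
completions by unplaced set U, small U first (add the entries for U minus each lowest piece of U):
  |U|=1: {5}:1  {6}:1
  |U|=2: {5,6}:2
  |U|=3: {4,5,6}:2
  |U|=4: {3,4,5,6}:2
  |U|=5: {0,3,4,5,6}:2  {2,3,4,5,6}:2
  start at 0(c): 2
  start at 1(b): 4
sum over floor = 6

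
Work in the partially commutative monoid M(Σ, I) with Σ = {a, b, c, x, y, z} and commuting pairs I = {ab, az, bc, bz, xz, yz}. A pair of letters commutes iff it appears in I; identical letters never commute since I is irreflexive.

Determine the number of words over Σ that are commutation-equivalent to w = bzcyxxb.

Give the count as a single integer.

drop 0:b onto floor
drop 1:z onto floor
drop 2:c onto {1:z}
drop 3:y onto {0:b, 2:c}
drop 4:x onto {3:y}
drop 5:x onto {4:x}
drop 6:b onto {5:x}
ground layer = {0:b, 1:z}
drop-orders for the pieces not yet dropped (sum over which currently-grounded one goes next):
  1 to go: {6} 1
  2 to go: {5,6} 1
  3 to go: {4,5,6} 1
  4 to go: {3,4,5,6} 1
  5 to go: {0,3,4,5,6} 1  {2,3,4,5,6} 1
  if 0:b drops first: 1 orders
  if 1:z drops first: 2 orders
heap linearizations: 3

3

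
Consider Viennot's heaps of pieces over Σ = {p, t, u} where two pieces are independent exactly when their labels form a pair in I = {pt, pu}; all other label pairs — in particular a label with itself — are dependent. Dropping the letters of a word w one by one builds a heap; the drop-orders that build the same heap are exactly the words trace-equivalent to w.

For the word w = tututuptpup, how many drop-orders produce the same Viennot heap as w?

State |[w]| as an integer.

0(t) covers ∅
1(u) covers 0:t
2(t) covers 1:u
3(u) covers 2:t
4(t) covers 3:u
5(u) covers 4:t
6(p) covers ∅
7(t) covers 5:u
8(p) covers 6:p
9(u) covers 7:t
10(p) covers 8:p
floor of heap: 0:t, 6:p
completions by unplaced set U, small U first (add the entries for U minus each lowest piece of U):
  |U|=1: {9}:1  {10}:1
  |U|=2: {7,9}:1  {8,10}:1  {9,10}:2
  |U|=3: {5,7,9}:1  {6,8,10}:1  {7,9,10}:3  {8,9,10}:3
  |U|=4: {4,5,7,9}:1  {5,7,9,10}:4  {6,8,9,10}:4  {7,8,9,10}:6
  |U|=5: {3,4,5,7,9}:1  {4,5,7,9,10}:5  {5,7,8,9,10}:10  {6,7,8,9,10}:10
  |U|=6: {2,3,4,5,7,9}:1  {3,4,5,7,9,10}:6  {4,5,7,8,9,10}:15  {5,6,7,8,9,10}:20
  |U|=7: {1,2,3,4,5,7,9}:1  {2,3,4,5,7,9,10}:7  {3,4,5,7,8,9,10}:21  {4,5,6,7,8,9,10}:35
  |U|=8: {0,1,2,3,4,5,7,9}:1  {1,2,3,4,5,7,9,10}:8  {2,3,4,5,7,8,9,10}:28  {3,4,5,6,7,8,9,10}:56
  |U|=9: {0,1,2,3,4,5,7,9,10}:9  {1,2,3,4,5,7,8,9,10}:36  {2,3,4,5,6,7,8,9,10}:84
  start at 0(t): 120
  start at 6(p): 45
sum over floor = 165

165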